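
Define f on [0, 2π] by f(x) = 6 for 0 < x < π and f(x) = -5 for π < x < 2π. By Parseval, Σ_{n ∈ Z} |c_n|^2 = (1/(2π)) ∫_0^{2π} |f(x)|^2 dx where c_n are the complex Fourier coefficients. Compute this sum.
Σ |c_n|^2 = 61/2

Parseval equates the L^2 energy of f (normalised by 1/(2π)) with the ℓ^2 sum of its Fourier coefficients: (1/(2π)) ∫_0^{2π} |f|^2 = Σ |c_n|^2.
Compute the left side: (1/(2π)) [∫_0^π 6^2 dx + ∫_π^{2π} (-5)^2 dx] = (1/(2π)) · (36π + 25π) = (36 + 25)/2 = 61/2.
So Σ_{n ∈ Z} |c_n|^2 = 61/2.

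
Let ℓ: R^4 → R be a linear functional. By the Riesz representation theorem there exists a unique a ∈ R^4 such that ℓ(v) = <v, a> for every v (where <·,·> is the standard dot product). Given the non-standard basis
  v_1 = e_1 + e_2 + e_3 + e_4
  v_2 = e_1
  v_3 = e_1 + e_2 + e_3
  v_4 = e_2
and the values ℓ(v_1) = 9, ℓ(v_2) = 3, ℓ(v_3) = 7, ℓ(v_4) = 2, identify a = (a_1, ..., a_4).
a = (3, 2, 2, 2)

Write a = (a_1, ..., a_4) in the standard basis. For each basis vector v_i, ℓ(v_i) = <v_i, a> is a linear equation in the a_j's. Collect the n equations into a matrix system V a = ℓ, where row i of V is v_i (expressed in the standard basis). Since V is invertible (lower-triangular with 1s on the diagonal, up to permutation), solve by back-substitution:
  V =
[[1, 1, 1, 1],
 [1, 0, 0, 0],
 [1, 1, 1, 0],
 [0, 1, 0, 0]]
  V a = (9, 3, 7, 2)
Solving gives a = (3, 2, 2, 2).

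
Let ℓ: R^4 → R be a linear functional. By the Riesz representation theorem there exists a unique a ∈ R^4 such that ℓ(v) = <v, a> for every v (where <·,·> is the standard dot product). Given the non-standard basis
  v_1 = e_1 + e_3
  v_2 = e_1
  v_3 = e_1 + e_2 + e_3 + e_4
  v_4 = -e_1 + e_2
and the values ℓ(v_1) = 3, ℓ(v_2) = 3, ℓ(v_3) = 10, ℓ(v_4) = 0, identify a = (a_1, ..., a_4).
a = (3, 3, 0, 4)

Write a = (a_1, ..., a_4) in the standard basis. For each basis vector v_i, ℓ(v_i) = <v_i, a> is a linear equation in the a_j's. Collect the n equations into a matrix system V a = ℓ, where row i of V is v_i (expressed in the standard basis). Since V is invertible (lower-triangular with 1s on the diagonal, up to permutation), solve by back-substitution:
  V =
[[1, 0, 1, 0],
 [1, 0, 0, 0],
 [1, 1, 1, 1],
 [-1, 1, 0, 0]]
  V a = (3, 3, 10, 0)
Solving gives a = (3, 3, 0, 4).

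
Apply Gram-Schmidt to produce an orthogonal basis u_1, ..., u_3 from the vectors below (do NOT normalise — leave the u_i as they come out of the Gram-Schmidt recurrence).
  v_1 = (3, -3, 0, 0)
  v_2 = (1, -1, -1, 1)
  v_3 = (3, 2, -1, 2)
Orthogonal basis:
  u_1 = (3, -3, 0, 0)
  u_2 = (0, 0, -1, 1)
  u_3 = (5/2, 5/2, 1/2, 1/2)

Apply the Gram-Schmidt recurrence
  u_1 = v_1
  u_i = v_i − Σ_{j<i} ((v_i · u_j) / (u_j · u_j)) · u_j.

Step by step this gives:
  u_1 = (3, -3, 0, 0)
  u_2 = (0, 0, -1, 1)
  u_3 = (5/2, 5/2, 1/2, 1/2)

Orthogonality check:
  u_2 · u_1 = 0 (should be 0)
  u_3 · u_1 = 0 (should be 0)
  u_3 · u_2 = 0 (should be 0)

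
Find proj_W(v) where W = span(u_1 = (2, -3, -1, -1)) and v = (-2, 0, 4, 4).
proj_W(v) = (-8/5, 12/5, 4/5, 4/5)

Set up U = [u_1 | ... | u_1] ∈ R^(4×1). The projector onto W = col(U) is P = U (U^T U)^(-1) U^T.
Compute U^T U =
  [15],
and U^T v = (-12).
Solve U^T U · c = U^T v for the coefficients: c = (-4/5). The projection is proj_W(v) = U c.
Check: (v - proj_W(v)) · u_1 = 0  (should be 0).
Result: proj_W(v) = (-8/5, 12/5, 4/5, 4/5).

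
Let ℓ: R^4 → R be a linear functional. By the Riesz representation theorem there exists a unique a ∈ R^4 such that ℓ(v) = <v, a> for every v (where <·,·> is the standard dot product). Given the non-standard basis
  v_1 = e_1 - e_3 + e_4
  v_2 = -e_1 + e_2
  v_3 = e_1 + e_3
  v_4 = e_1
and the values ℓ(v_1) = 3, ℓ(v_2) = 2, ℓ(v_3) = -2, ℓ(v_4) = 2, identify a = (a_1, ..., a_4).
a = (2, 4, -4, -3)

Write a = (a_1, ..., a_4) in the standard basis. For each basis vector v_i, ℓ(v_i) = <v_i, a> is a linear equation in the a_j's. Collect the n equations into a matrix system V a = ℓ, where row i of V is v_i (expressed in the standard basis). Since V is invertible (lower-triangular with 1s on the diagonal, up to permutation), solve by back-substitution:
  V =
[[1, 0, -1, 1],
 [-1, 1, 0, 0],
 [1, 0, 1, 0],
 [1, 0, 0, 0]]
  V a = (3, 2, -2, 2)
Solving gives a = (2, 4, -4, -3).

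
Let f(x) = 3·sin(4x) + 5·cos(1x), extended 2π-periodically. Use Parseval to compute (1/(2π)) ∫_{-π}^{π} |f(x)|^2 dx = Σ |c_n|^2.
Σ |c_n|^2 = 17

Expand |f|^2 and use orthogonality of {sin(nx), cos(mx)} on [-π, π]:
  ∫_{-π}^{π} sin(nx)^2 dx = π, ∫ cos(mx)^2 dx = π, and cross terms integrate to 0.
So ∫_{-π}^{π} f(x)^2 dx = 3^2 · π + 5^2 · π = (9 + 25)π.
Divide by 2π: (9 + 25)/2 = 17.
By Parseval, this equals Σ |c_n|^2.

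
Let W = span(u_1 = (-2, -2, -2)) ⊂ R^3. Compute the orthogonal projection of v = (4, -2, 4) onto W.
proj_W(v) = (2, 2, 2)

Set up U = [u_1 | ... | u_1] ∈ R^(3×1). The projector onto W = col(U) is P = U (U^T U)^(-1) U^T.
Compute U^T U =
  [12],
and U^T v = (-12).
Solve U^T U · c = U^T v for the coefficients: c = (-1). The projection is proj_W(v) = U c.
Check: (v - proj_W(v)) · u_1 = 0  (should be 0).
Result: proj_W(v) = (2, 2, 2).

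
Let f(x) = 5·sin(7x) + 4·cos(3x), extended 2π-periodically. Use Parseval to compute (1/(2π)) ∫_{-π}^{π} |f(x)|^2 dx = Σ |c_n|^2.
Σ |c_n|^2 = 41/2

Expand |f|^2 and use orthogonality of {sin(nx), cos(mx)} on [-π, π]:
  ∫_{-π}^{π} sin(nx)^2 dx = π, ∫ cos(mx)^2 dx = π, and cross terms integrate to 0.
So ∫_{-π}^{π} f(x)^2 dx = 5^2 · π + 4^2 · π = (25 + 16)π.
Divide by 2π: (25 + 16)/2 = 41/2.
By Parseval, this equals Σ |c_n|^2.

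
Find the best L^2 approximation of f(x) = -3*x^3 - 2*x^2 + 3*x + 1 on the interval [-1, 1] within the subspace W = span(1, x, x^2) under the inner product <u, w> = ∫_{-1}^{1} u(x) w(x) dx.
g(x) = -2*x^2 + 6*x/5 + 1

The best approximation g ∈ W is the orthogonal projection of f onto W. Writing g = a_0 + a_1 x + a_2 x^2, the coefficients solve the normal equations G · a = b where
  G_{ij} = <φ_i, φ_j> and b_i = <f, φ_i>, with φ_0 = 1, φ_1 = x, φ_2 = x^2.
G =
  [2, 0, 2/3]
  [0, 2/3, 0]
  [2/3, 0, 2/5],
b = (2/3, 4/5, -2/15).
Solving gives a_0 = 1, a_1 = 6/5, a_2 = -2, so
  g(x) = -2*x^2 + 6*x/5 + 1.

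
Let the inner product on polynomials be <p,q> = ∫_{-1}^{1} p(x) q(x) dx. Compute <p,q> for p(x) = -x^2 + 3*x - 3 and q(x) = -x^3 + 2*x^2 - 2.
<p,q> = 22/3

Expand the product: p(x)·q(x) = x^5 - 5*x^4 + 9*x^3 - 4*x^2 - 6*x + 6.
∫_{-1}^{1} of each monomial x^k gives [2/(k+1) if k even, 0 if k odd]. Integrating term-by-term (or equivalently evaluating the antiderivative F(x) = x^6/6 - x^5 + 9*x^4/4 - 4*x^3/3 - 3*x^2 + 6*x at the endpoints):
  F(1) − F(−1) = 37/12 − (-17/4) = 22/3.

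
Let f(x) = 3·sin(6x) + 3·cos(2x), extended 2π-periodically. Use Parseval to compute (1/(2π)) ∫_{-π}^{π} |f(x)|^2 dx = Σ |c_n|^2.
Σ |c_n|^2 = 9

Expand |f|^2 and use orthogonality of {sin(nx), cos(mx)} on [-π, π]:
  ∫_{-π}^{π} sin(nx)^2 dx = π, ∫ cos(mx)^2 dx = π, and cross terms integrate to 0.
So ∫_{-π}^{π} f(x)^2 dx = 3^2 · π + 3^2 · π = (9 + 9)π.
Divide by 2π: (9 + 9)/2 = 9.
By Parseval, this equals Σ |c_n|^2.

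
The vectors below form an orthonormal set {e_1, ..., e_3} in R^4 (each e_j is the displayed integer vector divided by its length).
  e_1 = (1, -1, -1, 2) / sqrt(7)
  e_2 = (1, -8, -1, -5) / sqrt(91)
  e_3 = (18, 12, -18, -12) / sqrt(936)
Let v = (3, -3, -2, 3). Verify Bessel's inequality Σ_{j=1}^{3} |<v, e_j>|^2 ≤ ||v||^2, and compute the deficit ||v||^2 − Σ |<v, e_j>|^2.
Σ |<v, e_j>|^2 = 61/2; ||v||^2 = 31; deficit = 1/2

Write each e_j = u_j / sqrt(<u_j, u_j>) where u_j is the displayed integer vector. Then <v, e_j> = <v, u_j> / sqrt(<u_j, u_j>), so |<v, e_j>|^2 = <v, u_j>^2 / <u_j, u_j>.
Coefficients: <v, e_1> = 14/sqrt(7), <v, e_2> = 14/sqrt(91), <v, e_3> = 18/sqrt(936).
Square and sum: Σ |<v, e_j>|^2 = 61/2.
Compute ||v||^2 = v·v = 31.
Deficit = 31 − 61/2 = 1/2 ≥ 0, confirming Bessel's inequality. (The deficit equals ||v − Σ <v,e_j> e_j||^2, the squared distance from v to span{e_j}.)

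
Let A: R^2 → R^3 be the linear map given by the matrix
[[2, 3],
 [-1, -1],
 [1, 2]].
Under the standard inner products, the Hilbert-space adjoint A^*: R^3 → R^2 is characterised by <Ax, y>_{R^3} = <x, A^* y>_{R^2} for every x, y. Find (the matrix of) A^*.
A^* = A^T =
[[2, -1, 1],
 [3, -1, 2]]

For real matrices with standard dot products, the defining identity <Ax, y> = <x, A^* y> gives (Ax)^T y = x^T (A^*) y, i.e. x^T A^T y = x^T (A^*) y. Since this holds for all x, y, we must have A^* = A^T. Therefore
A^* =
[[2, -1, 1],
 [3, -1, 2]].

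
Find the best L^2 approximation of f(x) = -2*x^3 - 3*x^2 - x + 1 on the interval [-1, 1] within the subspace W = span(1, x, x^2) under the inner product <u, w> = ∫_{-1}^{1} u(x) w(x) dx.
g(x) = -3*x^2 - 11*x/5 + 1

The best approximation g ∈ W is the orthogonal projection of f onto W. Writing g = a_0 + a_1 x + a_2 x^2, the coefficients solve the normal equations G · a = b where
  G_{ij} = <φ_i, φ_j> and b_i = <f, φ_i>, with φ_0 = 1, φ_1 = x, φ_2 = x^2.
G =
  [2, 0, 2/3]
  [0, 2/3, 0]
  [2/3, 0, 2/5],
b = (0, -22/15, -8/15).
Solving gives a_0 = 1, a_1 = -11/5, a_2 = -3, so
  g(x) = -3*x^2 - 11*x/5 + 1.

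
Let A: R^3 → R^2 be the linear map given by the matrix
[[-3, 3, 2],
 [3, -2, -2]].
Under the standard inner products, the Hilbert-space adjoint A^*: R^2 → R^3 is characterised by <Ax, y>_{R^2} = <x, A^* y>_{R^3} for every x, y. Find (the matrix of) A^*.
A^* = A^T =
[[-3, 3],
 [3, -2],
 [2, -2]]

For real matrices with standard dot products, the defining identity <Ax, y> = <x, A^* y> gives (Ax)^T y = x^T (A^*) y, i.e. x^T A^T y = x^T (A^*) y. Since this holds for all x, y, we must have A^* = A^T. Therefore
A^* =
[[-3, 3],
 [3, -2],
 [2, -2]].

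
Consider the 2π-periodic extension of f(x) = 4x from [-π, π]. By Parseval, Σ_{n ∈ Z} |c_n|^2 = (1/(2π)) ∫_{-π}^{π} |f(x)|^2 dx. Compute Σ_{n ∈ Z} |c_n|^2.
Σ |c_n|^2 = 16π^2/3

Expand and integrate term by term over [-π, π]:
  ∫ (4x)^2 dx = 16·(2π^3/3); ∫ 2·4·(0)·x dx = 0 (odd integrand); ∫ 0^2 dx = 0·2π.
So (1/(2π)) ∫_{-π}^{π} (4x)^2 dx = 16π^2/3 + 0 = 16π^2/3.
Parseval ⇒ Σ |c_n|^2 = 16π^2/3.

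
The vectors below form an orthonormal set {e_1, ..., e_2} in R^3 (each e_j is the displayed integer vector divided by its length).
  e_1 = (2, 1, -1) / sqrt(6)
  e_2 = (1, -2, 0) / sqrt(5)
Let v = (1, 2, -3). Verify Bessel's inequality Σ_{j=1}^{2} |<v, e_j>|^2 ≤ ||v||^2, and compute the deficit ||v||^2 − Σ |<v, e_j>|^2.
Σ |<v, e_j>|^2 = 299/30; ||v||^2 = 14; deficit = 121/30

Write each e_j = u_j / sqrt(<u_j, u_j>) where u_j is the displayed integer vector. Then <v, e_j> = <v, u_j> / sqrt(<u_j, u_j>), so |<v, e_j>|^2 = <v, u_j>^2 / <u_j, u_j>.
Coefficients: <v, e_1> = 7/sqrt(6), <v, e_2> = -3/sqrt(5).
Square and sum: Σ |<v, e_j>|^2 = 299/30.
Compute ||v||^2 = v·v = 14.
Deficit = 14 − 299/30 = 121/30 ≥ 0, confirming Bessel's inequality. (The deficit equals ||v − Σ <v,e_j> e_j||^2, the squared distance from v to span{e_j}.)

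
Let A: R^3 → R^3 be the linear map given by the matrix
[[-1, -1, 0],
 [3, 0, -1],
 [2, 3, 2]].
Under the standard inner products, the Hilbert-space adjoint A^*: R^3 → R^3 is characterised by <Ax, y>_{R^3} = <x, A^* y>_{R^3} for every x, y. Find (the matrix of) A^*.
A^* = A^T =
[[-1, 3, 2],
 [-1, 0, 3],
 [0, -1, 2]]

For real matrices with standard dot products, the defining identity <Ax, y> = <x, A^* y> gives (Ax)^T y = x^T (A^*) y, i.e. x^T A^T y = x^T (A^*) y. Since this holds for all x, y, we must have A^* = A^T. Therefore
A^* =
[[-1, 3, 2],
 [-1, 0, 3],
 [0, -1, 2]].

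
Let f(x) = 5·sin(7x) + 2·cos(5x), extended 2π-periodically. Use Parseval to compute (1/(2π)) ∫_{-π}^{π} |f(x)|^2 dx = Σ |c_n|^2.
Σ |c_n|^2 = 29/2

Expand |f|^2 and use orthogonality of {sin(nx), cos(mx)} on [-π, π]:
  ∫_{-π}^{π} sin(nx)^2 dx = π, ∫ cos(mx)^2 dx = π, and cross terms integrate to 0.
So ∫_{-π}^{π} f(x)^2 dx = 5^2 · π + 2^2 · π = (25 + 4)π.
Divide by 2π: (25 + 4)/2 = 29/2.
By Parseval, this equals Σ |c_n|^2.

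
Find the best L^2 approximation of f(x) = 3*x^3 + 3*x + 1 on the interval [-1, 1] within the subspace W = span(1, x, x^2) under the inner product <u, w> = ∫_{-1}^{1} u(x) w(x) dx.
g(x) = 24*x/5 + 1

The best approximation g ∈ W is the orthogonal projection of f onto W. Writing g = a_0 + a_1 x + a_2 x^2, the coefficients solve the normal equations G · a = b where
  G_{ij} = <φ_i, φ_j> and b_i = <f, φ_i>, with φ_0 = 1, φ_1 = x, φ_2 = x^2.
G =
  [2, 0, 2/3]
  [0, 2/3, 0]
  [2/3, 0, 2/5],
b = (2, 16/5, 2/3).
Solving gives a_0 = 1, a_1 = 24/5, a_2 = 0, so
  g(x) = 24*x/5 + 1.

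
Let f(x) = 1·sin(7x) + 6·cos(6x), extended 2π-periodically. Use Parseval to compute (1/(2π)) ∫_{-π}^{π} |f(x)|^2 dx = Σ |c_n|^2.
Σ |c_n|^2 = 37/2

Expand |f|^2 and use orthogonality of {sin(nx), cos(mx)} on [-π, π]:
  ∫_{-π}^{π} sin(nx)^2 dx = π, ∫ cos(mx)^2 dx = π, and cross terms integrate to 0.
So ∫_{-π}^{π} f(x)^2 dx = 1^2 · π + 6^2 · π = (1 + 36)π.
Divide by 2π: (1 + 36)/2 = 37/2.
By Parseval, this equals Σ |c_n|^2.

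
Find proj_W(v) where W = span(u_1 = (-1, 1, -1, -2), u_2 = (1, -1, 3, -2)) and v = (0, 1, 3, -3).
proj_W(v) = (7/26, -7/26, 29/13, -44/13)

Set up U = [u_1 | ... | u_2] ∈ R^(4×2). The projector onto W = col(U) is P = U (U^T U)^(-1) U^T.
Compute U^T U =
  [7, -1]
  [-1, 15],
and U^T v = (4, 14).
Solve U^T U · c = U^T v for the coefficients: c = (37/52, 51/52). The projection is proj_W(v) = U c.
Check: (v - proj_W(v)) · u_1 = 0  (should be 0).
Check: (v - proj_W(v)) · u_2 = 0  (should be 0).
Result: proj_W(v) = (7/26, -7/26, 29/13, -44/13).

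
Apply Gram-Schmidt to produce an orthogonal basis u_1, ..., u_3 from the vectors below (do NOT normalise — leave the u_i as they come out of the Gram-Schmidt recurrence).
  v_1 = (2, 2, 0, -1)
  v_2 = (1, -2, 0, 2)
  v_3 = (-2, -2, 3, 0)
Orthogonal basis:
  u_1 = (2, 2, 0, -1)
  u_2 = (17/9, -10/9, 0, 14/9)
  u_3 = (12/65, -6/13, 3, -36/65)

Apply the Gram-Schmidt recurrence
  u_1 = v_1
  u_i = v_i − Σ_{j<i} ((v_i · u_j) / (u_j · u_j)) · u_j.

Step by step this gives:
  u_1 = (2, 2, 0, -1)
  u_2 = (17/9, -10/9, 0, 14/9)
  u_3 = (12/65, -6/13, 3, -36/65)

Orthogonality check:
  u_2 · u_1 = 0 (should be 0)
  u_3 · u_1 = 0 (should be 0)
  u_3 · u_2 = 0 (should be 0)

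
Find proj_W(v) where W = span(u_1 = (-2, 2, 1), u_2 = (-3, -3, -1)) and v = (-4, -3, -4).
proj_W(v) = (-643/170, -139/34, -118/85)

Set up U = [u_1 | ... | u_2] ∈ R^(3×2). The projector onto W = col(U) is P = U (U^T U)^(-1) U^T.
Compute U^T U =
  [9, -1]
  [-1, 19],
and U^T v = (-2, 25).
Solve U^T U · c = U^T v for the coefficients: c = (-13/170, 223/170). The projection is proj_W(v) = U c.
Check: (v - proj_W(v)) · u_1 = 0  (should be 0).
Check: (v - proj_W(v)) · u_2 = 0  (should be 0).
Result: proj_W(v) = (-643/170, -139/34, -118/85).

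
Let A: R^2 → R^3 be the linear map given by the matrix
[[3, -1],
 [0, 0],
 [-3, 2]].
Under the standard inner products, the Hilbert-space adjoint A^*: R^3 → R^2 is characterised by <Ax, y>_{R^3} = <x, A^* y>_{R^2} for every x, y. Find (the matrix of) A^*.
A^* = A^T =
[[3, 0, -3],
 [-1, 0, 2]]

For real matrices with standard dot products, the defining identity <Ax, y> = <x, A^* y> gives (Ax)^T y = x^T (A^*) y, i.e. x^T A^T y = x^T (A^*) y. Since this holds for all x, y, we must have A^* = A^T. Therefore
A^* =
[[3, 0, -3],
 [-1, 0, 2]].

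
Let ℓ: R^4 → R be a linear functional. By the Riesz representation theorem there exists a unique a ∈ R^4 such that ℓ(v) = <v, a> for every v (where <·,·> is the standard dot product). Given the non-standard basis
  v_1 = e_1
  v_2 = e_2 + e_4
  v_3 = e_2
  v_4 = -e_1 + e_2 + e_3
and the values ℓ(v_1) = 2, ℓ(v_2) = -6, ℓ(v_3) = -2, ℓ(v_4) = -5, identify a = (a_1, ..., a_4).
a = (2, -2, -1, -4)

Write a = (a_1, ..., a_4) in the standard basis. For each basis vector v_i, ℓ(v_i) = <v_i, a> is a linear equation in the a_j's. Collect the n equations into a matrix system V a = ℓ, where row i of V is v_i (expressed in the standard basis). Since V is invertible (lower-triangular with 1s on the diagonal, up to permutation), solve by back-substitution:
  V =
[[1, 0, 0, 0],
 [0, 1, 0, 1],
 [0, 1, 0, 0],
 [-1, 1, 1, 0]]
  V a = (2, -6, -2, -5)
Solving gives a = (2, -2, -1, -4).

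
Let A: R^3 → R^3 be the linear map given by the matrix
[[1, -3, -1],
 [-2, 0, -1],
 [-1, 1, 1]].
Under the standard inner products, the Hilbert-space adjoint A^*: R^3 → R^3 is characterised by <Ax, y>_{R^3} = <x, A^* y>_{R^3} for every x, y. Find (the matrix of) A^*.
A^* = A^T =
[[1, -2, -1],
 [-3, 0, 1],
 [-1, -1, 1]]

For real matrices with standard dot products, the defining identity <Ax, y> = <x, A^* y> gives (Ax)^T y = x^T (A^*) y, i.e. x^T A^T y = x^T (A^*) y. Since this holds for all x, y, we must have A^* = A^T. Therefore
A^* =
[[1, -2, -1],
 [-3, 0, 1],
 [-1, -1, 1]].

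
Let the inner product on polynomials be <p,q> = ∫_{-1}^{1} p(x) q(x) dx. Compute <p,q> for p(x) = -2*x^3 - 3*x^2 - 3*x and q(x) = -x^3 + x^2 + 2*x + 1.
<p,q> = -246/35

Expand the product: p(x)·q(x) = 2*x^6 + x^5 - 4*x^4 - 11*x^3 - 9*x^2 - 3*x.
∫_{-1}^{1} of each monomial x^k gives [2/(k+1) if k even, 0 if k odd]. Integrating term-by-term (or equivalently evaluating the antiderivative F(x) = 2*x^7/7 + x^6/6 - 4*x^5/5 - 11*x^4/4 - 3*x^3 - 3*x^2/2 at the endpoints):
  F(1) − F(−1) = -3191/420 − (-239/420) = -246/35.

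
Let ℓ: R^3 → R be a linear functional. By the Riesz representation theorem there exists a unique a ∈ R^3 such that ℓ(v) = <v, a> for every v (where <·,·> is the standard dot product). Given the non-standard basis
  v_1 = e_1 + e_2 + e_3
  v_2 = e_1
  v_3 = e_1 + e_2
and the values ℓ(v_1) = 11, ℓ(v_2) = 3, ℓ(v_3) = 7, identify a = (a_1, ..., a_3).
a = (3, 4, 4)

Write a = (a_1, ..., a_3) in the standard basis. For each basis vector v_i, ℓ(v_i) = <v_i, a> is a linear equation in the a_j's. Collect the n equations into a matrix system V a = ℓ, where row i of V is v_i (expressed in the standard basis). Since V is invertible (lower-triangular with 1s on the diagonal, up to permutation), solve by back-substitution:
  V =
[[1, 1, 1],
 [1, 0, 0],
 [1, 1, 0]]
  V a = (11, 3, 7)
Solving gives a = (3, 4, 4).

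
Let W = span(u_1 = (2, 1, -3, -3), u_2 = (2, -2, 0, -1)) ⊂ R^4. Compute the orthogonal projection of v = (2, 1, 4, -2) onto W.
proj_W(v) = (68/91, -223/182, 87/182, -5/91)

Set up U = [u_1 | ... | u_2] ∈ R^(4×2). The projector onto W = col(U) is P = U (U^T U)^(-1) U^T.
Compute U^T U =
  [23, 5]
  [5, 9],
and U^T v = (-1, 4).
Solve U^T U · c = U^T v for the coefficients: c = (-29/182, 97/182). The projection is proj_W(v) = U c.
Check: (v - proj_W(v)) · u_1 = 0  (should be 0).
Check: (v - proj_W(v)) · u_2 = 0  (should be 0).
Result: proj_W(v) = (68/91, -223/182, 87/182, -5/91).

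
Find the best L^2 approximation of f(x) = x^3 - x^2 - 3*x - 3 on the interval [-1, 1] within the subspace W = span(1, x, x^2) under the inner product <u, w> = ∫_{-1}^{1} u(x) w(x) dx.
g(x) = -x^2 - 12*x/5 - 3

The best approximation g ∈ W is the orthogonal projection of f onto W. Writing g = a_0 + a_1 x + a_2 x^2, the coefficients solve the normal equations G · a = b where
  G_{ij} = <φ_i, φ_j> and b_i = <f, φ_i>, with φ_0 = 1, φ_1 = x, φ_2 = x^2.
G =
  [2, 0, 2/3]
  [0, 2/3, 0]
  [2/3, 0, 2/5],
b = (-20/3, -8/5, -12/5).
Solving gives a_0 = -3, a_1 = -12/5, a_2 = -1, so
  g(x) = -x^2 - 12*x/5 - 3.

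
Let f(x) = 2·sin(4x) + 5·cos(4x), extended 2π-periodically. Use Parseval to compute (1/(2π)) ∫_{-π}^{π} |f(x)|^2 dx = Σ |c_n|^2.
Σ |c_n|^2 = 29/2

Expand |f|^2 and use orthogonality of {sin(nx), cos(mx)} on [-π, π]:
  ∫_{-π}^{π} sin(nx)^2 dx = π, ∫ cos(mx)^2 dx = π, and cross terms integrate to 0.
So ∫_{-π}^{π} f(x)^2 dx = 2^2 · π + 5^2 · π = (4 + 25)π.
Divide by 2π: (4 + 25)/2 = 29/2.
By Parseval, this equals Σ |c_n|^2.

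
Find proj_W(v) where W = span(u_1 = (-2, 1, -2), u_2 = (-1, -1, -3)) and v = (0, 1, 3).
proj_W(v) = (1/2, 7/5, 27/10)

Set up U = [u_1 | ... | u_2] ∈ R^(3×2). The projector onto W = col(U) is P = U (U^T U)^(-1) U^T.
Compute U^T U =
  [9, 7]
  [7, 11],
and U^T v = (-5, -10).
Solve U^T U · c = U^T v for the coefficients: c = (3/10, -11/10). The projection is proj_W(v) = U c.
Check: (v - proj_W(v)) · u_1 = 0  (should be 0).
Check: (v - proj_W(v)) · u_2 = 0  (should be 0).
Result: proj_W(v) = (1/2, 7/5, 27/10).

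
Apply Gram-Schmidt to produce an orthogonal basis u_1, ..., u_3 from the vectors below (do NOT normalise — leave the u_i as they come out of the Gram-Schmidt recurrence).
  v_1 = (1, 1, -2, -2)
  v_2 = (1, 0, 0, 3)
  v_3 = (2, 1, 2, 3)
Orthogonal basis:
  u_1 = (1, 1, -2, -2)
  u_2 = (3/2, 1/2, -1, 2)
  u_3 = (6/5, 6/5, 8/5, -2/5)

Apply the Gram-Schmidt recurrence
  u_1 = v_1
  u_i = v_i − Σ_{j<i} ((v_i · u_j) / (u_j · u_j)) · u_j.

Step by step this gives:
  u_1 = (1, 1, -2, -2)
  u_2 = (3/2, 1/2, -1, 2)
  u_3 = (6/5, 6/5, 8/5, -2/5)

Orthogonality check:
  u_2 · u_1 = 0 (should be 0)
  u_3 · u_1 = 0 (should be 0)
  u_3 · u_2 = 0 (should be 0)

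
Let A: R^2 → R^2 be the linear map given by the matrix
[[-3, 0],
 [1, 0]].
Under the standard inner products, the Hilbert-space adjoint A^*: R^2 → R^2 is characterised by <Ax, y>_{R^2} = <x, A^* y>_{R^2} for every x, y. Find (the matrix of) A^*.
A^* = A^T =
[[-3, 1],
 [0, 0]]

For real matrices with standard dot products, the defining identity <Ax, y> = <x, A^* y> gives (Ax)^T y = x^T (A^*) y, i.e. x^T A^T y = x^T (A^*) y. Since this holds for all x, y, we must have A^* = A^T. Therefore
A^* =
[[-3, 1],
 [0, 0]].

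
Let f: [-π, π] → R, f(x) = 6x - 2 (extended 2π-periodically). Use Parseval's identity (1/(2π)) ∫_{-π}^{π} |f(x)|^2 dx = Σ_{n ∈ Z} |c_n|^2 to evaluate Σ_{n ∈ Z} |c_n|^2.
Σ |c_n|^2 = 12π^2 + 4

Expand and integrate term by term over [-π, π]:
  ∫ (6x)^2 dx = 36·(2π^3/3); ∫ 2·6·(-2)·x dx = 0 (odd integrand); ∫ (-2)^2 dx = 4·2π.
So (1/(2π)) ∫_{-π}^{π} (6x - 2)^2 dx = 36π^2/3 + 4 = 12π^2 + 4.
Parseval ⇒ Σ |c_n|^2 = 12π^2 + 4.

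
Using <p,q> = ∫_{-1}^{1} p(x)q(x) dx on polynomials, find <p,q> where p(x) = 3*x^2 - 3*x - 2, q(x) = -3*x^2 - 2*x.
<p,q> = 22/5

Expand the product: p(x)·q(x) = -9*x^4 + 3*x^3 + 12*x^2 + 4*x.
∫_{-1}^{1} of each monomial x^k gives [2/(k+1) if k even, 0 if k odd]. Integrating term-by-term (or equivalently evaluating the antiderivative F(x) = -9*x^5/5 + 3*x^4/4 + 4*x^3 + 2*x^2 at the endpoints):
  F(1) − F(−1) = 99/20 − (11/20) = 22/5.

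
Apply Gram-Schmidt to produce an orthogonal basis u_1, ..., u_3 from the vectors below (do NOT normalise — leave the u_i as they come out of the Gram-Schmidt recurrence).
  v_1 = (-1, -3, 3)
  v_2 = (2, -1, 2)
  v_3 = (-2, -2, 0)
Orthogonal basis:
  u_1 = (-1, -3, 3)
  u_2 = (45/19, 2/19, 17/19)
  u_3 = (15/61, -40/61, -35/61)

Apply the Gram-Schmidt recurrence
  u_1 = v_1
  u_i = v_i − Σ_{j<i} ((v_i · u_j) / (u_j · u_j)) · u_j.

Step by step this gives:
  u_1 = (-1, -3, 3)
  u_2 = (45/19, 2/19, 17/19)
  u_3 = (15/61, -40/61, -35/61)

Orthogonality check:
  u_2 · u_1 = 0 (should be 0)
  u_3 · u_1 = 0 (should be 0)
  u_3 · u_2 = 0 (should be 0)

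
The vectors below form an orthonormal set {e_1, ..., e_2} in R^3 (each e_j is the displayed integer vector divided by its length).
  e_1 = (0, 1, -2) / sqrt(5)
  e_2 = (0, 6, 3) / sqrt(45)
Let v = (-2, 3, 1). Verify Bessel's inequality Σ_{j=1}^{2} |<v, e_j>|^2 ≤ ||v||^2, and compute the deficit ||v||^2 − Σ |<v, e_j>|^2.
Σ |<v, e_j>|^2 = 10; ||v||^2 = 14; deficit = 4

Write each e_j = u_j / sqrt(<u_j, u_j>) where u_j is the displayed integer vector. Then <v, e_j> = <v, u_j> / sqrt(<u_j, u_j>), so |<v, e_j>|^2 = <v, u_j>^2 / <u_j, u_j>.
Coefficients: <v, e_1> = 1/sqrt(5), <v, e_2> = 21/sqrt(45).
Square and sum: Σ |<v, e_j>|^2 = 10.
Compute ||v||^2 = v·v = 14.
Deficit = 14 − 10 = 4 ≥ 0, confirming Bessel's inequality. (The deficit equals ||v − Σ <v,e_j> e_j||^2, the squared distance from v to span{e_j}.)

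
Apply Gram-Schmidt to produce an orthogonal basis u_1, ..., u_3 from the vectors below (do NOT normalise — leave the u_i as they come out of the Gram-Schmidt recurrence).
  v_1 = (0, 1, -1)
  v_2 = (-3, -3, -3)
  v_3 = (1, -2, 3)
Orthogonal basis:
  u_1 = (0, 1, -1)
  u_2 = (-3, -3, -3)
  u_3 = (1/3, -1/6, -1/6)

Apply the Gram-Schmidt recurrence
  u_1 = v_1
  u_i = v_i − Σ_{j<i} ((v_i · u_j) / (u_j · u_j)) · u_j.

Step by step this gives:
  u_1 = (0, 1, -1)
  u_2 = (-3, -3, -3)
  u_3 = (1/3, -1/6, -1/6)

Orthogonality check:
  u_2 · u_1 = 0 (should be 0)
  u_3 · u_1 = 0 (should be 0)
  u_3 · u_2 = 0 (should be 0)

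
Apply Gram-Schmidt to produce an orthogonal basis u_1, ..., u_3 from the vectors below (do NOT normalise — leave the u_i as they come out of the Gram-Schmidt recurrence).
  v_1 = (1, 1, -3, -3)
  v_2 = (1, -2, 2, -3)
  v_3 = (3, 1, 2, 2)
Orthogonal basis:
  u_1 = (1, 1, -3, -3)
  u_2 = (9/10, -21/10, 23/10, -27/10)
  u_3 = (607/178, 245/178, 147/178, 137/178)

Apply the Gram-Schmidt recurrence
  u_1 = v_1
  u_i = v_i − Σ_{j<i} ((v_i · u_j) / (u_j · u_j)) · u_j.

Step by step this gives:
  u_1 = (1, 1, -3, -3)
  u_2 = (9/10, -21/10, 23/10, -27/10)
  u_3 = (607/178, 245/178, 147/178, 137/178)

Orthogonality check:
  u_2 · u_1 = 0 (should be 0)
  u_3 · u_1 = 0 (should be 0)
  u_3 · u_2 = 0 (should be 0)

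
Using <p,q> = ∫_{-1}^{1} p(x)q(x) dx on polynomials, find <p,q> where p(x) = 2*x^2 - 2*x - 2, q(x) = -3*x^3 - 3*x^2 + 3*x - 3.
<p,q> = 8

Expand the product: p(x)·q(x) = -6*x^5 + 18*x^3 - 6*x^2 + 6.
∫_{-1}^{1} of each monomial x^k gives [2/(k+1) if k even, 0 if k odd]. Integrating term-by-term (or equivalently evaluating the antiderivative F(x) = -x^6 + 9*x^4/2 - 2*x^3 + 6*x at the endpoints):
  F(1) − F(−1) = 15/2 − (-1/2) = 8.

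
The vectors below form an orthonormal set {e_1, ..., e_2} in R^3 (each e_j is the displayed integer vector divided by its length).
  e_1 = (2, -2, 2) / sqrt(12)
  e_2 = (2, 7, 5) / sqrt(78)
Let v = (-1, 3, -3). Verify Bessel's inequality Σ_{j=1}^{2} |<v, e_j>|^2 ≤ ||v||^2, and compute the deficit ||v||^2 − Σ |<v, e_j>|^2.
Σ |<v, e_j>|^2 = 215/13; ||v||^2 = 19; deficit = 32/13

Write each e_j = u_j / sqrt(<u_j, u_j>) where u_j is the displayed integer vector. Then <v, e_j> = <v, u_j> / sqrt(<u_j, u_j>), so |<v, e_j>|^2 = <v, u_j>^2 / <u_j, u_j>.
Coefficients: <v, e_1> = -14/sqrt(12), <v, e_2> = 4/sqrt(78).
Square and sum: Σ |<v, e_j>|^2 = 215/13.
Compute ||v||^2 = v·v = 19.
Deficit = 19 − 215/13 = 32/13 ≥ 0, confirming Bessel's inequality. (The deficit equals ||v − Σ <v,e_j> e_j||^2, the squared distance from v to span{e_j}.)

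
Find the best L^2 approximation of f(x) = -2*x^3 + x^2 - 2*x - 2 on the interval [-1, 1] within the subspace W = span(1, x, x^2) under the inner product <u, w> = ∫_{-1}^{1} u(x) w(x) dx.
g(x) = x^2 - 16*x/5 - 2

The best approximation g ∈ W is the orthogonal projection of f onto W. Writing g = a_0 + a_1 x + a_2 x^2, the coefficients solve the normal equations G · a = b where
  G_{ij} = <φ_i, φ_j> and b_i = <f, φ_i>, with φ_0 = 1, φ_1 = x, φ_2 = x^2.
G =
  [2, 0, 2/3]
  [0, 2/3, 0]
  [2/3, 0, 2/5],
b = (-10/3, -32/15, -14/15).
Solving gives a_0 = -2, a_1 = -16/5, a_2 = 1, so
  g(x) = x^2 - 16*x/5 - 2.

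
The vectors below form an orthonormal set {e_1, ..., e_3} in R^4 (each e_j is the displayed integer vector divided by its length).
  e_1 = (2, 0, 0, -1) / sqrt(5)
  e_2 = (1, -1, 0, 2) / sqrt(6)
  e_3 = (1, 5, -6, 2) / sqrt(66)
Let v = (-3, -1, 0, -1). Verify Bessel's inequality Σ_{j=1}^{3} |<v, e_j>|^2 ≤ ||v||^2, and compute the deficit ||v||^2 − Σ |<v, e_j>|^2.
Σ |<v, e_j>|^2 = 101/11; ||v||^2 = 11; deficit = 20/11

Write each e_j = u_j / sqrt(<u_j, u_j>) where u_j is the displayed integer vector. Then <v, e_j> = <v, u_j> / sqrt(<u_j, u_j>), so |<v, e_j>|^2 = <v, u_j>^2 / <u_j, u_j>.
Coefficients: <v, e_1> = -5/sqrt(5), <v, e_2> = -4/sqrt(6), <v, e_3> = -10/sqrt(66).
Square and sum: Σ |<v, e_j>|^2 = 101/11.
Compute ||v||^2 = v·v = 11.
Deficit = 11 − 101/11 = 20/11 ≥ 0, confirming Bessel's inequality. (The deficit equals ||v − Σ <v,e_j> e_j||^2, the squared distance from v to span{e_j}.)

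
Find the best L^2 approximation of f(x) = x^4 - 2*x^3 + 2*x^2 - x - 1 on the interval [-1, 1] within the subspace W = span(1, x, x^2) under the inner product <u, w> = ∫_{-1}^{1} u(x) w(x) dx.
g(x) = 20*x^2/7 - 11*x/5 - 38/35

The best approximation g ∈ W is the orthogonal projection of f onto W. Writing g = a_0 + a_1 x + a_2 x^2, the coefficients solve the normal equations G · a = b where
  G_{ij} = <φ_i, φ_j> and b_i = <f, φ_i>, with φ_0 = 1, φ_1 = x, φ_2 = x^2.
G =
  [2, 0, 2/3]
  [0, 2/3, 0]
  [2/3, 0, 2/5],
b = (-4/15, -22/15, 44/105).
Solving gives a_0 = -38/35, a_1 = -11/5, a_2 = 20/7, so
  g(x) = 20*x^2/7 - 11*x/5 - 38/35.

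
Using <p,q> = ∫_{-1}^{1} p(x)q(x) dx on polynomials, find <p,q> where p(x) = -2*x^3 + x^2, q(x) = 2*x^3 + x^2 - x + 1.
<p,q> = 76/105

Expand the product: p(x)·q(x) = -4*x^6 + 3*x^4 - 3*x^3 + x^2.
∫_{-1}^{1} of each monomial x^k gives [2/(k+1) if k even, 0 if k odd]. Integrating term-by-term (or equivalently evaluating the antiderivative F(x) = -4*x^7/7 + 3*x^5/5 - 3*x^4/4 + x^3/3 at the endpoints):
  F(1) − F(−1) = -163/420 − (-467/420) = 76/105.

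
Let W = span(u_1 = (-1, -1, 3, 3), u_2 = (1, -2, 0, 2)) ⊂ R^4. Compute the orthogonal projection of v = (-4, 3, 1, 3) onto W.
proj_W(v) = (-316/131, 197/131, 435/131, 93/131)

Set up U = [u_1 | ... | u_2] ∈ R^(4×2). The projector onto W = col(U) is P = U (U^T U)^(-1) U^T.
Compute U^T U =
  [20, 7]
  [7, 9],
and U^T v = (13, -4).
Solve U^T U · c = U^T v for the coefficients: c = (145/131, -171/131). The projection is proj_W(v) = U c.
Check: (v - proj_W(v)) · u_1 = 0  (should be 0).
Check: (v - proj_W(v)) · u_2 = 0  (should be 0).
Result: proj_W(v) = (-316/131, 197/131, 435/131, 93/131).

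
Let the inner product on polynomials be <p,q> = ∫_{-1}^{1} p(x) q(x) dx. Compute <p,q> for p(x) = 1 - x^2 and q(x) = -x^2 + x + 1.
<p,q> = 16/15

Expand the product: p(x)·q(x) = x^4 - x^3 - 2*x^2 + x + 1.
∫_{-1}^{1} of each monomial x^k gives [2/(k+1) if k even, 0 if k odd]. Integrating term-by-term (or equivalently evaluating the antiderivative F(x) = x^5/5 - x^4/4 - 2*x^3/3 + x^2/2 + x at the endpoints):
  F(1) − F(−1) = 47/60 − (-17/60) = 16/15.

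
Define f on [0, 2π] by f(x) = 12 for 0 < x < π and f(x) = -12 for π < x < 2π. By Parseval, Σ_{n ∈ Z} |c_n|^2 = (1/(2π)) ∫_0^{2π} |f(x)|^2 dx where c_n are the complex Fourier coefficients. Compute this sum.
Σ |c_n|^2 = 144

Parseval equates the L^2 energy of f (normalised by 1/(2π)) with the ℓ^2 sum of its Fourier coefficients: (1/(2π)) ∫_0^{2π} |f|^2 = Σ |c_n|^2.
Compute the left side: (1/(2π)) [∫_0^π 12^2 dx + ∫_π^{2π} (-12)^2 dx] = (1/(2π)) · (144π + 144π) = (144 + 144)/2 = 144.
So Σ_{n ∈ Z} |c_n|^2 = 144.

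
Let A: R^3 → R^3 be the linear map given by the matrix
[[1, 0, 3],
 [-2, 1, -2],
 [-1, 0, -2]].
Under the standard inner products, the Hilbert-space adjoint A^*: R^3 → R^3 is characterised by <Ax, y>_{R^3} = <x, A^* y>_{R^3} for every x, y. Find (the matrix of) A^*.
A^* = A^T =
[[1, -2, -1],
 [0, 1, 0],
 [3, -2, -2]]

For real matrices with standard dot products, the defining identity <Ax, y> = <x, A^* y> gives (Ax)^T y = x^T (A^*) y, i.e. x^T A^T y = x^T (A^*) y. Since this holds for all x, y, we must have A^* = A^T. Therefore
A^* =
[[1, -2, -1],
 [0, 1, 0],
 [3, -2, -2]].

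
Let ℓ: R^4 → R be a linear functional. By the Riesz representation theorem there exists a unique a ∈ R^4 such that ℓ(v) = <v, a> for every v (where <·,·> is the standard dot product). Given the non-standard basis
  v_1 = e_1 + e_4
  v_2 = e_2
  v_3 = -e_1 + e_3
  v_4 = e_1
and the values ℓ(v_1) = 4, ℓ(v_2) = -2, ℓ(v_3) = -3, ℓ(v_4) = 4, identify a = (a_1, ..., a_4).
a = (4, -2, 1, 0)

Write a = (a_1, ..., a_4) in the standard basis. For each basis vector v_i, ℓ(v_i) = <v_i, a> is a linear equation in the a_j's. Collect the n equations into a matrix system V a = ℓ, where row i of V is v_i (expressed in the standard basis). Since V is invertible (lower-triangular with 1s on the diagonal, up to permutation), solve by back-substitution:
  V =
[[1, 0, 0, 1],
 [0, 1, 0, 0],
 [-1, 0, 1, 0],
 [1, 0, 0, 0]]
  V a = (4, -2, -3, 4)
Solving gives a = (4, -2, 1, 0).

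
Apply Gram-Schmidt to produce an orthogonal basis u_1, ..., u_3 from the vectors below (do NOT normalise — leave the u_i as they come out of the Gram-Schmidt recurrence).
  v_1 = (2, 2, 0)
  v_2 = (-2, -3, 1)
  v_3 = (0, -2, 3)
Orthogonal basis:
  u_1 = (2, 2, 0)
  u_2 = (1/2, -1/2, 1)
  u_3 = (-1/3, 1/3, 1/3)

Apply the Gram-Schmidt recurrence
  u_1 = v_1
  u_i = v_i − Σ_{j<i} ((v_i · u_j) / (u_j · u_j)) · u_j.

Step by step this gives:
  u_1 = (2, 2, 0)
  u_2 = (1/2, -1/2, 1)
  u_3 = (-1/3, 1/3, 1/3)

Orthogonality check:
  u_2 · u_1 = 0 (should be 0)
  u_3 · u_1 = 0 (should be 0)
  u_3 · u_2 = 0 (should be 0)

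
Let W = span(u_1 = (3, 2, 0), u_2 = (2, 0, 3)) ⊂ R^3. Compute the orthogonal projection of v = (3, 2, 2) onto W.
proj_W(v) = (447/133, 194/133, 234/133)

Set up U = [u_1 | ... | u_2] ∈ R^(3×2). The projector onto W = col(U) is P = U (U^T U)^(-1) U^T.
Compute U^T U =
  [13, 6]
  [6, 13],
and U^T v = (13, 12).
Solve U^T U · c = U^T v for the coefficients: c = (97/133, 78/133). The projection is proj_W(v) = U c.
Check: (v - proj_W(v)) · u_1 = 0  (should be 0).
Check: (v - proj_W(v)) · u_2 = 0  (should be 0).
Result: proj_W(v) = (447/133, 194/133, 234/133).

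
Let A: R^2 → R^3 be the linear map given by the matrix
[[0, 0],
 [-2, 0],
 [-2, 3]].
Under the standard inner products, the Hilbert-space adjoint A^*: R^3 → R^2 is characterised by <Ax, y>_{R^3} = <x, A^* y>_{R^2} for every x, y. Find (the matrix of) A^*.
A^* = A^T =
[[0, -2, -2],
 [0, 0, 3]]

For real matrices with standard dot products, the defining identity <Ax, y> = <x, A^* y> gives (Ax)^T y = x^T (A^*) y, i.e. x^T A^T y = x^T (A^*) y. Since this holds for all x, y, we must have A^* = A^T. Therefore
A^* =
[[0, -2, -2],
 [0, 0, 3]].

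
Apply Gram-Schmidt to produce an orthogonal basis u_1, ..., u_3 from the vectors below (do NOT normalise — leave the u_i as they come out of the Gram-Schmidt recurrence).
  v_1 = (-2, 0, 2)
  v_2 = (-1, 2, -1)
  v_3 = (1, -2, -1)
Orthogonal basis:
  u_1 = (-2, 0, 2)
  u_2 = (-1, 2, -1)
  u_3 = (-2/3, -2/3, -2/3)

Apply the Gram-Schmidt recurrence
  u_1 = v_1
  u_i = v_i − Σ_{j<i} ((v_i · u_j) / (u_j · u_j)) · u_j.

Step by step this gives:
  u_1 = (-2, 0, 2)
  u_2 = (-1, 2, -1)
  u_3 = (-2/3, -2/3, -2/3)

Orthogonality check:
  u_2 · u_1 = 0 (should be 0)
  u_3 · u_1 = 0 (should be 0)
  u_3 · u_2 = 0 (should be 0)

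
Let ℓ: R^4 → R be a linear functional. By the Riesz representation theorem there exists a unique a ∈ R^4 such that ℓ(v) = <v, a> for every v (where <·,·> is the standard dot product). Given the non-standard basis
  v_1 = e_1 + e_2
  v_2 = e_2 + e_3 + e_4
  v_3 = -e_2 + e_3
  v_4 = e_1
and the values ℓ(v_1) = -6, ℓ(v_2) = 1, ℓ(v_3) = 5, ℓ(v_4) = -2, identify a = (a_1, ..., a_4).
a = (-2, -4, 1, 4)

Write a = (a_1, ..., a_4) in the standard basis. For each basis vector v_i, ℓ(v_i) = <v_i, a> is a linear equation in the a_j's. Collect the n equations into a matrix system V a = ℓ, where row i of V is v_i (expressed in the standard basis). Since V is invertible (lower-triangular with 1s on the diagonal, up to permutation), solve by back-substitution:
  V =
[[1, 1, 0, 0],
 [0, 1, 1, 1],
 [0, -1, 1, 0],
 [1, 0, 0, 0]]
  V a = (-6, 1, 5, -2)
Solving gives a = (-2, -4, 1, 4).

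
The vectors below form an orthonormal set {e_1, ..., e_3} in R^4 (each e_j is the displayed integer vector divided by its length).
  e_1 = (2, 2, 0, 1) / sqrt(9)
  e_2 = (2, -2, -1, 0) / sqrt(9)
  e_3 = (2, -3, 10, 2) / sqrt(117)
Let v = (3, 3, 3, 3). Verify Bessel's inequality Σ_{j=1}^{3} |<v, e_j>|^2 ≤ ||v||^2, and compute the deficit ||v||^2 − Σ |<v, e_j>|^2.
Σ |<v, e_j>|^2 = 459/13; ||v||^2 = 36; deficit = 9/13

Write each e_j = u_j / sqrt(<u_j, u_j>) where u_j is the displayed integer vector. Then <v, e_j> = <v, u_j> / sqrt(<u_j, u_j>), so |<v, e_j>|^2 = <v, u_j>^2 / <u_j, u_j>.
Coefficients: <v, e_1> = 15/sqrt(9), <v, e_2> = -3/sqrt(9), <v, e_3> = 33/sqrt(117).
Square and sum: Σ |<v, e_j>|^2 = 459/13.
Compute ||v||^2 = v·v = 36.
Deficit = 36 − 459/13 = 9/13 ≥ 0, confirming Bessel's inequality. (The deficit equals ||v − Σ <v,e_j> e_j||^2, the squared distance from v to span{e_j}.)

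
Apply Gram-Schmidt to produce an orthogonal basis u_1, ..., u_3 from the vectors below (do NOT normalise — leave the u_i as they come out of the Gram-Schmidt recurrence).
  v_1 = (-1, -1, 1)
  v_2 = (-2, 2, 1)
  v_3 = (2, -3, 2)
Orthogonal basis:
  u_1 = (-1, -1, 1)
  u_2 = (-5/3, 7/3, 2/3)
  u_3 = (33/26, 11/26, 22/13)

Apply the Gram-Schmidt recurrence
  u_1 = v_1
  u_i = v_i − Σ_{j<i} ((v_i · u_j) / (u_j · u_j)) · u_j.

Step by step this gives:
  u_1 = (-1, -1, 1)
  u_2 = (-5/3, 7/3, 2/3)
  u_3 = (33/26, 11/26, 22/13)

Orthogonality check:
  u_2 · u_1 = 0 (should be 0)
  u_3 · u_1 = 0 (should be 0)
  u_3 · u_2 = 0 (should be 0)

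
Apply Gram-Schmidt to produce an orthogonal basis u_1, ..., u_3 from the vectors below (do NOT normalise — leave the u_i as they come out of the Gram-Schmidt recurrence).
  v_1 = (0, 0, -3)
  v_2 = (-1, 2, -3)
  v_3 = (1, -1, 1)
Orthogonal basis:
  u_1 = (0, 0, -3)
  u_2 = (-1, 2, 0)
  u_3 = (2/5, 1/5, 0)

Apply the Gram-Schmidt recurrence
  u_1 = v_1
  u_i = v_i − Σ_{j<i} ((v_i · u_j) / (u_j · u_j)) · u_j.

Step by step this gives:
  u_1 = (0, 0, -3)
  u_2 = (-1, 2, 0)
  u_3 = (2/5, 1/5, 0)

Orthogonality check:
  u_2 · u_1 = 0 (should be 0)
  u_3 · u_1 = 0 (should be 0)
  u_3 · u_2 = 0 (should be 0)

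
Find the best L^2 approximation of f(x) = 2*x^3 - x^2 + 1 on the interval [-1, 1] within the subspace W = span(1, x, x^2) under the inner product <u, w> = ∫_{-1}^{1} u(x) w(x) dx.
g(x) = -x^2 + 6*x/5 + 1

The best approximation g ∈ W is the orthogonal projection of f onto W. Writing g = a_0 + a_1 x + a_2 x^2, the coefficients solve the normal equations G · a = b where
  G_{ij} = <φ_i, φ_j> and b_i = <f, φ_i>, with φ_0 = 1, φ_1 = x, φ_2 = x^2.
G =
  [2, 0, 2/3]
  [0, 2/3, 0]
  [2/3, 0, 2/5],
b = (4/3, 4/5, 4/15).
Solving gives a_0 = 1, a_1 = 6/5, a_2 = -1, so
  g(x) = -x^2 + 6*x/5 + 1.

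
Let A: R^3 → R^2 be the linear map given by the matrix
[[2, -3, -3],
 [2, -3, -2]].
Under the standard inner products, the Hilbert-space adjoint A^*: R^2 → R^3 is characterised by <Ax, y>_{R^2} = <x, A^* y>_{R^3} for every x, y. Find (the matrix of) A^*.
A^* = A^T =
[[2, 2],
 [-3, -3],
 [-3, -2]]

For real matrices with standard dot products, the defining identity <Ax, y> = <x, A^* y> gives (Ax)^T y = x^T (A^*) y, i.e. x^T A^T y = x^T (A^*) y. Since this holds for all x, y, we must have A^* = A^T. Therefore
A^* =
[[2, 2],
 [-3, -3],
 [-3, -2]].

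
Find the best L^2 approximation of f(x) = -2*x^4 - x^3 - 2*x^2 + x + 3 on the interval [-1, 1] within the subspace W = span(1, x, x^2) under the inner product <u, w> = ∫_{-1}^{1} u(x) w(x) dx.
g(x) = -26*x^2/7 + 2*x/5 + 111/35

The best approximation g ∈ W is the orthogonal projection of f onto W. Writing g = a_0 + a_1 x + a_2 x^2, the coefficients solve the normal equations G · a = b where
  G_{ij} = <φ_i, φ_j> and b_i = <f, φ_i>, with φ_0 = 1, φ_1 = x, φ_2 = x^2.
G =
  [2, 0, 2/3]
  [0, 2/3, 0]
  [2/3, 0, 2/5],
b = (58/15, 4/15, 22/35).
Solving gives a_0 = 111/35, a_1 = 2/5, a_2 = -26/7, so
  g(x) = -26*x^2/7 + 2*x/5 + 111/35.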